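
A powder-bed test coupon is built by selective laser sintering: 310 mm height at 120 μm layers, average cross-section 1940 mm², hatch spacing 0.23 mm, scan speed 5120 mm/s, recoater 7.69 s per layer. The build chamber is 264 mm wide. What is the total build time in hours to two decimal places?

6.70 hours

Layer count = ceil(310 / 0.12) = 2584.
Scan path per layer: 1940 / 0.23 → 8434.8 mm.
Laser time per layer = 8434.8 / 5120 = 1.6474 s.
Per-layer time: 1.6474 + 7.69 → 9.3374 s.
2584 layers × 9.3374 s/layer = 24127.8416 s, i.e. 6.70 hours.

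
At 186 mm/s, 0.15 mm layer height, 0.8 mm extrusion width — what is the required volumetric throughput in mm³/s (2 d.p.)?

Bead cross-section = 0.15 × 0.8, so 0.12 mm².
Q = v·A = 186 × 0.12 = 22.32 mm³/s.

22.32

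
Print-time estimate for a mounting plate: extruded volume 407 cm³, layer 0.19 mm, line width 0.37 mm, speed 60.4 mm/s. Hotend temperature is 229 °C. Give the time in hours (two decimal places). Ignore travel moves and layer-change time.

Extrusion cross-section = 0.19 × 0.37, so 0.0703 mm².
Total extruded path = 407000/0.0703 = 5789473.7 mm.
Time extruding = 5789473.7 / 60.4 = 95852.2 s.
95852.2 s = 26.63 hours.

26.63 hours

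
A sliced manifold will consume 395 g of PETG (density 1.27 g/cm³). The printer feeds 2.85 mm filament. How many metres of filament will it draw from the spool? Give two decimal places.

Volume = 395 g / 1.27 g·cm⁻³ = 311.0236 cm³ = 311023.6 mm³.
A = π r² = π × 1.425² = 6.3794 mm².
L = V/A = 311023.6/6.3794 = 48754.37 mm → 48.75 m.

48.75 m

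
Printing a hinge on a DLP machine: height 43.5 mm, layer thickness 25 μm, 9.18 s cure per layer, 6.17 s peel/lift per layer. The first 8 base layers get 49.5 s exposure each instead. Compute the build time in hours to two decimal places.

7.51 hours

Layer count = ceil(43.5 / 0.025) = 1740.
Base layers = 8 × (49.5 + 6.17), so 445.36 s.
Regular layers = 1732 × (9.18 + 6.17) = 26586.2 s.
Total = 445.36 + 26586.2 = 27031.56 s = 7.51 hours.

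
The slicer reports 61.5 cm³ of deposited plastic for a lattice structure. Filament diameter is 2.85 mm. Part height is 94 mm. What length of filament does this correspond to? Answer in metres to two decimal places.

Cross-section of 2.85 mm filament: π·(2.85/2)² = 6.3794 mm².
Length = 61.5 cm³ / 6.3794 mm² = 61500 / 6.3794 = 9640.41 mm = 9.64 m.

9.64 m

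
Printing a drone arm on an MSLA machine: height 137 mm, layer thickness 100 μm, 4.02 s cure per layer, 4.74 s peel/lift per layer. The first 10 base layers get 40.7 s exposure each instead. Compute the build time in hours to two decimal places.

3.44 hours

Layers = ⌈137/0.1⌉ = 1370.
Bottom layers: 10 × (40.7 + 4.74) → 454.4 s.
Normal layers = 1360 × (4.02 + 4.74), so 11913.6 s.
Sum: 454.4 + 11913.6 = 12368 s → 3.44 hours.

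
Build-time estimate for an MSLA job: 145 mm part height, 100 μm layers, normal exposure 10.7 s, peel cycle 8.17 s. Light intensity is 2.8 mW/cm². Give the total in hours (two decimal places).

Layer count = ceil(145 / 0.1) = 1450.
Cycle time = 10.7 + 8.17 = 18.87 s.
Total = 1450 × 18.87 = 27361.5 s = 7.60 hours.

7.60 hours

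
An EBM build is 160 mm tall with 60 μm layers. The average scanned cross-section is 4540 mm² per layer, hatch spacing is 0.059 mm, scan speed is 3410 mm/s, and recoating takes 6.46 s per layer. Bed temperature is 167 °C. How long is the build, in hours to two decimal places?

Layers = ⌈160/0.06⌉ = 2667.
Scan path per layer = 4540 / 0.059 = 76949.2 mm.
Scan time per layer = 76949.2 / 3410, so 22.5657 s.
Layer cycle = 22.5657 + 6.46 = 29.0257 s.
Build time = 2667 × 29.0257 = 77411.5419 s = 21.50 hours.

21.50 hours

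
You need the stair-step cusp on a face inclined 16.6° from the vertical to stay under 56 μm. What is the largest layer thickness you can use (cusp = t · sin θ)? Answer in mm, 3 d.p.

0.196 mm

Layer height = cusp / sin(16.6°) = 0.056 / 0.2857 = 0.196 mm.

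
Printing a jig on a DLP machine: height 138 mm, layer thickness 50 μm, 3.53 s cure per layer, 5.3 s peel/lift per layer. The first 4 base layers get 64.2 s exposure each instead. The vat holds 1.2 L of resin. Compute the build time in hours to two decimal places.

Number of layers: 138 / 0.05 → 2760 (rounded up).
Bottom layers = 4 × (64.2 + 5.3) = 278 s.
Normal layers = 2756 × (3.53 + 5.3) = 24335.48 s.
Total = 278 + 24335.48 = 24613.48 s = 6.84 hours.

6.84 hours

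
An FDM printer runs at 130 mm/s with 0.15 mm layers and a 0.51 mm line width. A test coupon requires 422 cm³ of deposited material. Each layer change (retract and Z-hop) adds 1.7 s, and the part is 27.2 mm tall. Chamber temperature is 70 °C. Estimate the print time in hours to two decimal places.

Line area: 0.15 × 0.51 → 0.0765 mm².
Total extruded path = 422000/0.0765 = 5516339.9 mm.
Extrusion time: 5516339.9 / 130 → 42433.4 s.
Layers = ⌈27.2/0.15⌉ = 182.
Layer-change overhead = 182 × 1.7 = 309.4 s.
Total = 42433.4 + 309.4 = 42742.8 s = 11.87 hours.

11.87 hours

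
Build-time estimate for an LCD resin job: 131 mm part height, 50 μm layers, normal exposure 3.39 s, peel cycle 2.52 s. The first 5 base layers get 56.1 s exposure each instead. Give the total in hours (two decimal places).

4.37 hours

Number of layers: 131 / 0.05 → 2620 (rounded up).
Base layers = 5 × (56.1 + 2.52), so 293.1 s.
Regular layers = 2615 × (3.39 + 2.52), so 15454.65 s.
Total = 293.1 + 15454.65 = 15747.75 s = 4.37 hours.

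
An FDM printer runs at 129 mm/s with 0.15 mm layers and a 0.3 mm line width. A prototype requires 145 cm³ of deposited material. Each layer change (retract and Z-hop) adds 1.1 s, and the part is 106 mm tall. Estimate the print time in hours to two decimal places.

7.15 hours

Extrusion cross-section = 0.15 × 0.3 = 0.045 mm².
Toolpath length = 145 cm³ / 0.045 mm² = 145000 / 0.045 = 3222222.2 mm.
Time extruding = 3222222.2 / 129 = 24978.5 s.
Number of layers: 106 / 0.15 → 707 (rounded up).
Z-hop total = 707 × 1.1, so 777.7 s.
Altogether 24978.5 + 777.7 = 25756.2 s, i.e. 7.15 hours.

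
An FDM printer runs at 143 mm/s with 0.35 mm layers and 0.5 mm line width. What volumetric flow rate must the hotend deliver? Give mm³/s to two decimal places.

25.03

Extrusion cross-section: 0.35 × 0.5 → 0.175 mm².
Q = v·A = 143 × 0.175 = 25.03 mm³/s.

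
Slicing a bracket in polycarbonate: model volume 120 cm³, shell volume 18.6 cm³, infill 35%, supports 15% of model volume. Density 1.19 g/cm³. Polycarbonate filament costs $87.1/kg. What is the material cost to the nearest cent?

$7.47

Infill region = 120 − 18.6, so 101.4 cm³.
Infill volume: 0.35 × 101.4 → 35.49 cm³.
Support = 0.15 × 120, so 18 cm³.
Total printed volume = 18.6 + 35.49 + 18, so 72.09 cm³.
Mass = 72.09 × 1.19, so 85.7871 g.
At $87.1/kg: 85.7871/1000 × 87.1 = $7.47.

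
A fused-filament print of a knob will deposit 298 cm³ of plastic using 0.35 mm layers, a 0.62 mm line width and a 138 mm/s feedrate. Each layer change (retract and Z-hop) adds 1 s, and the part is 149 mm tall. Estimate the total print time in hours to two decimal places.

Line area = 0.35 × 0.62 = 0.217 mm².
Toolpath length = 298 cm³ / 0.217 mm² = 298000 / 0.217 = 1373271.9 mm.
Print-move time = 1373271.9 / 138 = 9951.2 s.
Layers = ⌈149/0.35⌉ = 426.
Non-print overhead = 426 × 1 = 426 s.
Altogether 9951.2 + 426 = 10377.2 s, i.e. 2.88 hours.

2.88 hours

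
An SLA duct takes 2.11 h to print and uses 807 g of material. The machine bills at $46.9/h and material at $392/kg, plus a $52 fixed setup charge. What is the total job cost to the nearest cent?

$467.30

Time charge = 46.9 × 2.11, so $98.959.
Material cost = 392 × 807/1000, so $316.344.
Total = 98.959 + 316.344 + 52 = 467.303 ≈ $467.30.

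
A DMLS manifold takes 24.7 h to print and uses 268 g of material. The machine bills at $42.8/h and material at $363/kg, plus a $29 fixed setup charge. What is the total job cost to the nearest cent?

Machine cost = 42.8 × 24.7, so $1057.16.
Feedstock cost = 363 × 268/1000, so $97.284.
Adding setup: 1057.16 + 97.284 + 29 → 1183.444 ≈ $1183.44.

$1183.44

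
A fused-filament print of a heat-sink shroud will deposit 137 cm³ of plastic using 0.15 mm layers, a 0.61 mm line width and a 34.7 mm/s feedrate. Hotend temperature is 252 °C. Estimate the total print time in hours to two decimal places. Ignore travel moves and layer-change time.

11.99 hours

Extrusion cross-section = 0.15 × 0.61, so 0.0915 mm².
Total extruded path = 137000/0.0915 = 1497267.8 mm.
Extrusion time = 1497267.8 / 34.7, so 43148.9 s.
Converting: 43148.9 s = 11.99 hours.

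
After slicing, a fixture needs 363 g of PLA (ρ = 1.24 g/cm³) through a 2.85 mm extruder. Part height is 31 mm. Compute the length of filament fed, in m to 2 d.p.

45.89 m

Volume = 363 g / 1.24 g·cm⁻³ = 292.7419 cm³ = 292741.9 mm³.
Cross-section of 2.85 mm filament: π·(2.85/2)² = 6.3794 mm².
L = V/A = 292741.9/6.3794 = 45888.63 mm → 45.89 m.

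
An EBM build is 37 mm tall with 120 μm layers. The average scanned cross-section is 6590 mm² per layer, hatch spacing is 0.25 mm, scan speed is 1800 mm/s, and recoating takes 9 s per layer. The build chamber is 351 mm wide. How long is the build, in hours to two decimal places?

Layers = ⌈37/0.12⌉ = 309.
Scan path per layer: 6590 / 0.25 → 26360 mm.
Per-layer scan time: 26360 / 1800 → 14.6444 s.
Layer cycle = 14.6444 + 9 = 23.6444 s.
Total: 309 × 23.6444 s = 7306.1196 s → 2.03 hours.

2.03 hours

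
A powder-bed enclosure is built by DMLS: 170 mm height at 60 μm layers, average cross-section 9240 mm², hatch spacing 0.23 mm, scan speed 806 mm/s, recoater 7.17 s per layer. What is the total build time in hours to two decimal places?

Layer count = ceil(170 / 0.06) = 2834.
Scan path per layer = 9240 / 0.23 = 40173.9 mm.
Laser time per layer: 40173.9 / 806 → 49.8435 s.
Per-layer time: 49.8435 + 7.17 → 57.0135 s.
Build time = 2834 × 57.0135 = 161576.259 s = 44.88 hours.

44.88 hours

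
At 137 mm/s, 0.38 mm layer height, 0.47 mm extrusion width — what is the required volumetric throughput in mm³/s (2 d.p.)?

A = 0.38 × 0.47, so 0.1786 mm².
Volumetric flow = 137 × 0.1786 = 24.47 mm³/s.

24.47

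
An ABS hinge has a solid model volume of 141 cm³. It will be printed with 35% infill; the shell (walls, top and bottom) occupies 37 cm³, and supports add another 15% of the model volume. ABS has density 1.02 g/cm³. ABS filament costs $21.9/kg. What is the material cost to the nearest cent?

Infill region = 141 − 37, so 104 cm³.
Infill deposited = 0.35 × 104, so 36.4 cm³.
Support = 0.15 × 141, so 21.15 cm³.
Total printed volume: 37 + 36.4 + 21.15 → 94.55 cm³.
Mass = 94.55 × 1.02 = 96.441 g.
At $21.9/kg: 96.441/1000 × 21.9 = $2.11.

$2.11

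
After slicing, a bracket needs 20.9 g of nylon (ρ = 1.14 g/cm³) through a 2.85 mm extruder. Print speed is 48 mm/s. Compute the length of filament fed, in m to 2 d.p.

Extruded volume: 20.9/1.14 = 18.3333 cm³ (18333.3 mm³).
Cross-section of 2.85 mm filament: π·(2.85/2)² = 6.3794 mm².
L = V/A = 18333.3/6.3794 = 2873.83 mm → 2.87 m.

2.87 m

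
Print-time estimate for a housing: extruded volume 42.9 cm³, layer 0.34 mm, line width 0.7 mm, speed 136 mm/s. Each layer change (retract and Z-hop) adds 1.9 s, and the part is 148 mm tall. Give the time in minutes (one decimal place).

35.9 minutes

Extrusion cross-section = 0.34 × 0.7 = 0.238 mm².
Toolpath length = 42.9 cm³ / 0.238 mm² = 42900 / 0.238 = 180252.1 mm.
Time extruding = 180252.1 / 136, so 1325.4 s.
Layers = ⌈148/0.34⌉ = 436.
Layer-change overhead: 436 × 1.9 → 828.4 s.
Altogether 1325.4 + 828.4 = 2153.8 s, i.e. 35.9 minutes.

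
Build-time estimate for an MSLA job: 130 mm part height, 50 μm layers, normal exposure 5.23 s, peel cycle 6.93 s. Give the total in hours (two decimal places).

8.78 hours

Layers = ⌈130/0.05⌉ = 2600.
Cycle time = 5.23 + 6.93 = 12.16 s.
Build time: 2600 × 12.16 s = 31616 s, i.e. 8.78 hours.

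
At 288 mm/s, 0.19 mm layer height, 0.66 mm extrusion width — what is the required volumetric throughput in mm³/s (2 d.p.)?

Bead cross-section: 0.19 × 0.66 → 0.1254 mm².
Volumetric flow = 288 × 0.1254 = 36.12 mm³/s.

36.12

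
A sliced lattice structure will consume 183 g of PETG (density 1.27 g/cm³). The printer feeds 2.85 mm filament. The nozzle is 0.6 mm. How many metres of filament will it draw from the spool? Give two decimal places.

22.59 m

Volume = 183 g / 1.27 g·cm⁻³ = 144.0945 cm³ = 144094.5 mm³.
Filament cross-section = π × (2.85/2)² = 6.3794 mm².
Length = 144094.5 / 6.3794 = 22587.47 mm = 22.59 m.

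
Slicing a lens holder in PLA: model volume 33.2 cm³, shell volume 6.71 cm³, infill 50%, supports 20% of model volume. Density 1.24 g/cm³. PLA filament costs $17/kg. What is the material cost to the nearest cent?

Interior volume = 33.2 − 6.71 = 26.49 cm³.
Deposited infill = 0.50 × 26.49, so 13.245 cm³.
Support: 0.20 × 33.2 → 6.64 cm³.
Deposited volume = 6.71 + 13.245 + 6.64, so 26.595 cm³.
Mass: 26.595 × 1.24 → 32.9778 g.
At $17/kg: 32.9778/1000 × 17 = $0.56.

$0.56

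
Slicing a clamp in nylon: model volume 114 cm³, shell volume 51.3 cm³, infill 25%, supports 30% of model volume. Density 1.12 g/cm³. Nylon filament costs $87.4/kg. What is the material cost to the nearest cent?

Infill region = 114 − 51.3 = 62.7 cm³.
Deposited infill: 0.25 × 62.7 → 15.675 cm³.
Support = 0.30 × 114 = 34.2 cm³.
Total extruded = 51.3 + 15.675 + 34.2, so 101.175 cm³.
Mass = 101.175 × 1.12 = 113.316 g.
Cost = 113.316 g / 1000 × $87.4/kg = $9.90.

$9.90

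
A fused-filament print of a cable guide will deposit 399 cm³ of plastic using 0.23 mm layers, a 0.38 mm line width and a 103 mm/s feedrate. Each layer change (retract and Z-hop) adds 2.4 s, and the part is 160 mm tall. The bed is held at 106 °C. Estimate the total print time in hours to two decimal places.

12.78 hours

Bead cross-section = 0.23 × 0.38 = 0.0874 mm².
Path length: 399000 mm³ / 0.0874 mm² → 4565217.4 mm.
Print-move time: 4565217.4 / 103 → 44322.5 s.
Layers = ⌈160/0.23⌉ = 696.
Non-print overhead: 696 × 2.4 → 1670.4 s.
Altogether 44322.5 + 1670.4 = 45992.9 s, i.e. 12.78 hours.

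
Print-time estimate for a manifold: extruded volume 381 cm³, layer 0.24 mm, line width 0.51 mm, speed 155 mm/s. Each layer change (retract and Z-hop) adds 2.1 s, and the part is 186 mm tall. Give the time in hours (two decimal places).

Line area: 0.24 × 0.51 → 0.1224 mm².
Path length: 381000 mm³ / 0.1224 mm² → 3112745.1 mm.
Print-move time = 3112745.1 / 155, so 20082.2 s.
Layer count = ceil(186 / 0.24) = 775.
Layer-change overhead = 775 × 2.1, so 1627.5 s.
Total = 20082.2 + 1627.5 = 21709.7 s = 6.03 hours.

6.03 hours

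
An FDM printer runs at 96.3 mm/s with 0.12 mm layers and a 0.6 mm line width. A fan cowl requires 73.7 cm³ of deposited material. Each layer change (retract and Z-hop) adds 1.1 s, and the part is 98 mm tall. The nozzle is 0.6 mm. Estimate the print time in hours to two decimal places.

3.20 hours

Bead cross-section = 0.12 × 0.6, so 0.072 mm².
Total extruded path = 73700/0.072 = 1023611.1 mm.
Print-move time = 1023611.1 / 96.3, so 10629.4 s.
Number of layers: 98 / 0.12 → 817 (rounded up).
Z-hop total: 817 × 1.1 → 898.7 s.
Total = 10629.4 + 898.7 = 11528.1 s = 3.20 hours.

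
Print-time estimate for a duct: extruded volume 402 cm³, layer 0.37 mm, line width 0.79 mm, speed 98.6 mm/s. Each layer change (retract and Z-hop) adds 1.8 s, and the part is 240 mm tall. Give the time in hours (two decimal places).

4.20 hours

Extrusion cross-section = 0.37 × 0.79 = 0.2923 mm².
Toolpath length = 402 cm³ / 0.2923 mm² = 402000 / 0.2923 = 1375299.3 mm.
Print-move time: 1375299.3 / 98.6 → 13948.3 s.
Layer count = ceil(240 / 0.37) = 649.
Layer-change overhead = 649 × 1.8 = 1168.2 s.
Altogether 13948.3 + 1168.2 = 15116.5 s, i.e. 4.20 hours.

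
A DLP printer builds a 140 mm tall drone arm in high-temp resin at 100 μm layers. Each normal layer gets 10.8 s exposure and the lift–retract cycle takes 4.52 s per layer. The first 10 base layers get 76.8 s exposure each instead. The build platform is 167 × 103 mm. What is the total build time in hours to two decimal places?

6.14 hours

Layer count = ceil(140 / 0.1) = 1400.
Burn-in layers = 10 × (76.8 + 4.52) = 813.2 s.
Regular layers = 1390 × (10.8 + 4.52), so 21294.8 s.
Sum: 813.2 + 21294.8 = 22108 s → 6.14 hours.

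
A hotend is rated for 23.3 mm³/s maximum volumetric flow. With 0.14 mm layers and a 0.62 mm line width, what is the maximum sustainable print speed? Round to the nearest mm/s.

268 mm/s

Extrusion cross-section = 0.14 × 0.62 = 0.0868 mm².
Max speed = 23.3 / 0.0868 = 268.43 ≈ 268 mm/s.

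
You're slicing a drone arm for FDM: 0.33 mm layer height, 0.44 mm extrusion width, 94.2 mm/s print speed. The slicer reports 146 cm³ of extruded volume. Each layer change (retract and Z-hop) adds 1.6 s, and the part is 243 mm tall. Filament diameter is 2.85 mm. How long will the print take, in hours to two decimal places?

Line area = 0.33 × 0.44, so 0.1452 mm².
Total extruded path = 146000/0.1452 = 1005509.6 mm.
Extrusion time = 1005509.6 / 94.2, so 10674.2 s.
Layers = ⌈243/0.33⌉ = 737.
Z-hop total = 737 × 1.6 = 1179.2 s.
Total = 10674.2 + 1179.2 = 11853.4 s = 3.29 hours.

3.29 hours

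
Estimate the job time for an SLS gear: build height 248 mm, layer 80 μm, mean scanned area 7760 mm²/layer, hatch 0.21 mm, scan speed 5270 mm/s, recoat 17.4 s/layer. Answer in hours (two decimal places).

21.02 hours

Layer count = ceil(248 / 0.08) = 3100.
Hatch length per layer: 7760 / 0.21 → 36952.4 mm.
Laser time per layer: 36952.4 / 5270 → 7.0118 s.
Layer cycle = 7.0118 + 17.4, so 24.4118 s.
3100 layers × 24.4118 s/layer = 75676.58 s, i.e. 21.02 hours.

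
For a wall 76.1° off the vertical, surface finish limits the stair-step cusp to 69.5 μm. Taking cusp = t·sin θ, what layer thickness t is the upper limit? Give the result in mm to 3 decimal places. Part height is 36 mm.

sin(76.1°) = 0.9707; t_max = 0.0695/0.9707 = 0.072 mm.

0.072 mm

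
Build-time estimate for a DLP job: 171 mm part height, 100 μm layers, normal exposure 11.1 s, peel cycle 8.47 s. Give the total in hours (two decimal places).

9.30 hours

Number of layers: 171 / 0.1 → 1710 (rounded up).
Cycle time = 11.1 + 8.47, so 19.57 s.
Build time: 1710 × 19.57 s = 33464.7 s, i.e. 9.30 hours.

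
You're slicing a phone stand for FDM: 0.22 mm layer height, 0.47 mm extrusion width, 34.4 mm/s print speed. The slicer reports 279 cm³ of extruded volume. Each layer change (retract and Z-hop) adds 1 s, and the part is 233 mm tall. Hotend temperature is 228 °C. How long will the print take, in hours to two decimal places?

Extrusion cross-section: 0.22 × 0.47 → 0.1034 mm².
Total extruded path = 279000/0.1034 = 2698259.2 mm.
Extrusion time = 2698259.2 / 34.4, so 78437.8 s.
Layers = ⌈233/0.22⌉ = 1060.
Layer-change overhead: 1060 × 1 → 1060 s.
Altogether 78437.8 + 1060 = 79497.8 s, i.e. 22.08 hours.

22.08 hours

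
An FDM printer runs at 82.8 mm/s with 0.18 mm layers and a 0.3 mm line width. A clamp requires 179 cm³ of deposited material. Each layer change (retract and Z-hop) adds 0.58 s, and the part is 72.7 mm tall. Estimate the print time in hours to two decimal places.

11.19 hours

Bead cross-section = 0.18 × 0.3, so 0.054 mm².
Total extruded path = 179000/0.054 = 3314814.8 mm.
Print-move time: 3314814.8 / 82.8 → 40034 s.
Layers = ⌈72.7/0.18⌉ = 404.
Layer-change overhead = 404 × 0.58, so 234.32 s.
Altogether 40034 + 234.32 = 40268.32 s, i.e. 11.19 hours.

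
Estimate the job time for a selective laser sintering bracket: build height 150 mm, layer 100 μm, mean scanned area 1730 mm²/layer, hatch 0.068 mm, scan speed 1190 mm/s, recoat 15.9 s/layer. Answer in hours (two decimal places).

Number of layers: 150 / 0.1 → 1500 (rounded up).
Hatch length per layer: 1730 / 0.068 → 25441.2 mm.
Laser time per layer = 25441.2 / 1190, so 21.3792 s.
Time per layer = 21.3792 + 15.9 = 37.2792 s.
Build time = 1500 × 37.2792 = 55918.8 s = 15.53 hours.

15.53 hours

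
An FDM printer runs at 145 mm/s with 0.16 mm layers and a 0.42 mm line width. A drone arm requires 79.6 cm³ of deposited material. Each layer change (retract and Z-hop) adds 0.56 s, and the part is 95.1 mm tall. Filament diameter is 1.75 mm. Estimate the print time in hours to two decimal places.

Line area: 0.16 × 0.42 → 0.0672 mm².
Total extruded path = 79600/0.0672 = 1184523.8 mm.
Print-move time = 1184523.8 / 145, so 8169.1 s.
Layer count = ceil(95.1 / 0.16) = 595.
Layer-change overhead: 595 × 0.56 → 333.2 s.
Altogether 8169.1 + 333.2 = 8502.3 s, i.e. 2.36 hours.

2.36 hours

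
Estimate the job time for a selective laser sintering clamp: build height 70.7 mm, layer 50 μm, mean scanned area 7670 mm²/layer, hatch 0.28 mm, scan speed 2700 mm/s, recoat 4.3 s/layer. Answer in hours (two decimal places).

5.67 hours

Layer count = ceil(70.7 / 0.05) = 1414.
Per-layer scan distance = 7670 / 0.28, so 27392.9 mm.
Scan time per layer: 27392.9 / 2700 → 10.1455 s.
Time per layer = 10.1455 + 4.3, so 14.4455 s.
Build time = 1414 × 14.4455 = 20425.937 s = 5.67 hours.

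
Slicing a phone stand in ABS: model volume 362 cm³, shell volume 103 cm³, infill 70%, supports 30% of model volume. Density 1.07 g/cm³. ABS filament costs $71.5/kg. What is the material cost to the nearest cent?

$30.06

Volume inside the shell: 362 − 103 → 259 cm³.
Infill deposited: 0.70 × 259 → 181.3 cm³.
Support = 0.30 × 362, so 108.6 cm³.
Total extruded = 103 + 181.3 + 108.6, so 392.9 cm³.
Mass = 392.9 × 1.07, so 420.403 g.
At $71.5/kg: 420.403/1000 × 71.5 = $30.06.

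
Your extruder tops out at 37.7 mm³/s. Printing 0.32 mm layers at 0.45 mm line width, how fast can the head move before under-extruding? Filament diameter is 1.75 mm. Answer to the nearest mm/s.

262 mm/s

A = 0.32 × 0.45, so 0.144 mm².
Max speed = 37.7 / 0.144 = 261.81 ≈ 262 mm/s.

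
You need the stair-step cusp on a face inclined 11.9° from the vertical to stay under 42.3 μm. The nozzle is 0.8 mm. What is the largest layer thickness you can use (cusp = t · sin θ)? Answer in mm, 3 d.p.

Layer height = cusp / sin(11.9°) = 0.0423 / 0.2062 = 0.205 mm.

0.205 mm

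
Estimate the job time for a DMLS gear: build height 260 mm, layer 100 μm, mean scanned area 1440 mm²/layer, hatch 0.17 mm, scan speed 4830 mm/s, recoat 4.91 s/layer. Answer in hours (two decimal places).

Number of layers: 260 / 0.1 → 2600 (rounded up).
Hatch length per layer = 1440 / 0.17, so 8470.6 mm.
Scan time per layer = 8470.6 / 4830 = 1.7537 s.
Time per layer = 1.7537 + 4.91 = 6.6637 s.
Total: 2600 × 6.6637 s = 17325.62 s → 4.81 hours.

4.81 hours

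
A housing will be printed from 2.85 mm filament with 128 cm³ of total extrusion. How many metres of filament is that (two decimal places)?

20.06 m

Filament cross-section = π × (2.85/2)² = 6.3794 mm².
L = 128000 mm³ / 6.3794 mm² = 20064.58 mm, i.e. 20.06 m.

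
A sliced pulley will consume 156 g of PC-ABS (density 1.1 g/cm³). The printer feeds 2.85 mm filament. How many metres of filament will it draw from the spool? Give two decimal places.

Extruded volume: 156/1.1 = 141.8182 cm³ (141818.2 mm³).
Cross-section of 2.85 mm filament: π·(2.85/2)² = 6.3794 mm².
L = V/A = 141818.2/6.3794 = 22230.65 mm → 22.23 m.

22.23 m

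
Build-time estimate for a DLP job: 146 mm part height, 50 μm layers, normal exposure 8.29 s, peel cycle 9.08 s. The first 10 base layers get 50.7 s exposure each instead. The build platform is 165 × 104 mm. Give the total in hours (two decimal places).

14.21 hours

Number of layers: 146 / 0.05 → 2920 (rounded up).
Bottom layers: 10 × (50.7 + 9.08) → 597.8 s.
Regular layers = 2910 × (8.29 + 9.08), so 50546.7 s.
Total = 597.8 + 50546.7 = 51144.5 s = 14.21 hours.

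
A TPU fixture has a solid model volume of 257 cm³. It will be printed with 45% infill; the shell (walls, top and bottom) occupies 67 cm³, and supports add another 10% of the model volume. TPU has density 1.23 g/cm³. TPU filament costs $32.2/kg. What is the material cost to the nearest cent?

Volume inside the shell = 257 − 67 = 190 cm³.
Infill volume: 0.45 × 190 → 85.5 cm³.
Support = 0.10 × 257, so 25.7 cm³.
Total extruded: 67 + 85.5 + 25.7 → 178.2 cm³.
Mass = 178.2 × 1.23, so 219.186 g.
Cost = 219.186 g / 1000 × $32.2/kg = $7.06.

$7.06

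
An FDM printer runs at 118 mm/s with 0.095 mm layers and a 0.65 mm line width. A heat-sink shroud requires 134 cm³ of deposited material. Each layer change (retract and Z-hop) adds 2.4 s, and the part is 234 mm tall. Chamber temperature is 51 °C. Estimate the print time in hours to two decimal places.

6.75 hours

Line area = 0.095 × 0.65, so 0.06175 mm².
Total extruded path = 134000/0.06175 = 2170040.5 mm.
Time extruding = 2170040.5 / 118, so 18390.2 s.
Layer count = ceil(234 / 0.095) = 2464.
Z-hop total: 2464 × 2.4 → 5913.6 s.
Total = 18390.2 + 5913.6 = 24303.8 s = 6.75 hours.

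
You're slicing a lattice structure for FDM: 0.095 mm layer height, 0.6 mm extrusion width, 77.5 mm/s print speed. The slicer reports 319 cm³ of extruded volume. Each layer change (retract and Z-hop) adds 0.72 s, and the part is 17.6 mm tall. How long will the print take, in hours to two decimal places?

Extrusion cross-section: 0.095 × 0.6 → 0.057 mm².
Toolpath length = 319 cm³ / 0.057 mm² = 319000 / 0.057 = 5596491.2 mm.
Time extruding = 5596491.2 / 77.5 = 72212.8 s.
Number of layers: 17.6 / 0.095 → 186 (rounded up).
Non-print overhead = 186 × 0.72 = 133.92 s.
Altogether 72212.8 + 133.92 = 72346.72 s, i.e. 20.10 hours.

20.10 hours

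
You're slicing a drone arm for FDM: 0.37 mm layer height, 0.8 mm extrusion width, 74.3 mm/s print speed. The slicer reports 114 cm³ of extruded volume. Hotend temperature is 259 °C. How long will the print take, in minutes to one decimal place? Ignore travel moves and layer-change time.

86.4 minutes

Line area = 0.37 × 0.8, so 0.296 mm².
Toolpath length = 114 cm³ / 0.296 mm² = 114000 / 0.296 = 385135.1 mm.
Print-move time = 385135.1 / 74.3, so 5183.5 s.
In the requested units: 5183.5 s = 86.4 minutes.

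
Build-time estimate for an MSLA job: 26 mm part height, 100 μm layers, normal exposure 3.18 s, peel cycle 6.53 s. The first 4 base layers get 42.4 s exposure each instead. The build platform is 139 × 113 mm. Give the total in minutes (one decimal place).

44.7 minutes

Layer count = ceil(26 / 0.1) = 260.
Bottom layers = 4 × (42.4 + 6.53) = 195.72 s.
Regular layers: 256 × (3.18 + 6.53) → 2485.76 s.
Total = 195.72 + 2485.76 = 2681.48 s = 44.7 minutes.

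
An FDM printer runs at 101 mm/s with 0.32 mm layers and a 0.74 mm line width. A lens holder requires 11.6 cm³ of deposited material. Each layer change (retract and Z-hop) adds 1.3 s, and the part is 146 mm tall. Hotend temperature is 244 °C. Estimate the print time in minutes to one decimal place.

Line area: 0.32 × 0.74 → 0.2368 mm².
Path length: 11600 mm³ / 0.2368 mm² → 48986.5 mm.
Time extruding = 48986.5 / 101, so 485 s.
Number of layers: 146 / 0.32 → 457 (rounded up).
Non-print overhead = 457 × 1.3 = 594.1 s.
Total = 485 + 594.1 = 1079.1 s = 18.0 minutes.

18.0 minutes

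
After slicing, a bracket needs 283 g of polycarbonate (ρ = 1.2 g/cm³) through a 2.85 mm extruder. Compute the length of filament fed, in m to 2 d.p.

Volume = 283 g / 1.2 g·cm⁻³ = 235.8333 cm³ = 235833.3 mm³.
Cross-section of 2.85 mm filament: π·(2.85/2)² = 6.3794 mm².
Length = 235833.3 / 6.3794 = 36967.94 mm = 36.97 m.

36.97 m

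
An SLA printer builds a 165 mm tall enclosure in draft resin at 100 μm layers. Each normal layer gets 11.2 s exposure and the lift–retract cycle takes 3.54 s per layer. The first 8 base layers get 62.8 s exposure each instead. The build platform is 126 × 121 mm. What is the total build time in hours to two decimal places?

Number of layers: 165 / 0.1 → 1650 (rounded up).
Base layers: 8 × (62.8 + 3.54) → 530.72 s.
Regular layers = 1642 × (11.2 + 3.54), so 24203.08 s.
Total = 530.72 + 24203.08 = 24733.8 s = 6.87 hours.

6.87 hours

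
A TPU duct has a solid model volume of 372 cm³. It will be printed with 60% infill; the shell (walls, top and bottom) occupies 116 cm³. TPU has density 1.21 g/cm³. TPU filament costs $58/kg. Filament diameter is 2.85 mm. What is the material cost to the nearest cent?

$18.92

Interior volume: 372 − 116 → 256 cm³.
Infill deposited = 0.60 × 256 = 153.6 cm³.
Total printed volume = 116 + 153.6 = 269.6 cm³.
Mass = 269.6 × 1.21, so 326.216 g.
At $58/kg: 326.216/1000 × 58 = $18.92.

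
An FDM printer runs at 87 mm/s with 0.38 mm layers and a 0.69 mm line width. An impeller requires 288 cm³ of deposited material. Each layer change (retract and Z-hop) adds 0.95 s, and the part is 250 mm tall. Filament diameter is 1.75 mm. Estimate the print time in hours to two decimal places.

3.68 hours

Bead cross-section = 0.38 × 0.69 = 0.2622 mm².
Total extruded path = 288000/0.2622 = 1098398.2 mm.
Print-move time: 1098398.2 / 87 → 12625.3 s.
Layer count = ceil(250 / 0.38) = 658.
Non-print overhead = 658 × 0.95 = 625.1 s.
Altogether 12625.3 + 625.1 = 13250.4 s, i.e. 3.68 hours.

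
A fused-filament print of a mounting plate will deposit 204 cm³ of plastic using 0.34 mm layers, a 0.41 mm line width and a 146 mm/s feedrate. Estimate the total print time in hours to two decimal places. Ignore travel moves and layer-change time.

Bead cross-section: 0.34 × 0.41 → 0.1394 mm².
Total extruded path = 204000/0.1394 = 1463414.6 mm.
Extrusion time: 1463414.6 / 146 → 10023.4 s.
That's 10023.4 s → 2.78 hours.

2.78 hours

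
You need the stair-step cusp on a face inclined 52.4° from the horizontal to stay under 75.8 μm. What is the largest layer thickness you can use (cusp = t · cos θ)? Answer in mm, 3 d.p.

0.124 mm

t = h_c / cos θ = 0.0758 / 0.6101 = 0.124 mm.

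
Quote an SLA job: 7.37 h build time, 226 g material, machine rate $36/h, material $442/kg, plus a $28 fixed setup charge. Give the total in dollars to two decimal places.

$393.21

Time charge: 36 × 7.37 → $265.32.
Material charge = 442 × 226/1000, so $99.892.
Adding setup: 265.32 + 99.892 + 28 → 393.212 ≈ $393.21.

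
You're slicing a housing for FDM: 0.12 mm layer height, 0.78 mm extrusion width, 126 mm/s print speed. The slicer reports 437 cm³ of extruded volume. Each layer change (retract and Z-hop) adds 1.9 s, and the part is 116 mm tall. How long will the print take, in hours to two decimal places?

Bead cross-section = 0.12 × 0.78, so 0.0936 mm².
Total extruded path = 437000/0.0936 = 4668803.4 mm.
Print-move time = 4668803.4 / 126, so 37054 s.
Number of layers: 116 / 0.12 → 967 (rounded up).
Layer-change overhead: 967 × 1.9 → 1837.3 s.
Total = 37054 + 1837.3 = 38891.3 s = 10.80 hours.

10.80 hours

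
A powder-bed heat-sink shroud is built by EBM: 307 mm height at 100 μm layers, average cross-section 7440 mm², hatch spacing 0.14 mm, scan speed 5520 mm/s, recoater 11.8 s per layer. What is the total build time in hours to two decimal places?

18.27 hours

Number of layers: 307 / 0.1 → 3070 (rounded up).
Hatch length per layer: 7440 / 0.14 → 53142.9 mm.
Beam time per layer = 53142.9 / 5520, so 9.6273 s.
Layer cycle = 9.6273 + 11.8 = 21.4273 s.
Total: 3070 × 21.4273 s = 65781.811 s → 18.27 hours.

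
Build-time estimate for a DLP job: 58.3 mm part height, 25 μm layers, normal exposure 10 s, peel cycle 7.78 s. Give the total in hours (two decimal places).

11.52 hours

Layers = ⌈58.3/0.025⌉ = 2332.
Per-layer time: 10 + 7.78 → 17.78 s.
Build time: 2332 × 17.78 s = 41462.96 s, i.e. 11.52 hours.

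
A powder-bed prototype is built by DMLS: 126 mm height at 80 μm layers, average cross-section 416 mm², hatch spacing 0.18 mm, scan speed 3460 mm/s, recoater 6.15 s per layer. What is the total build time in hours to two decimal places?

Layers = ⌈126/0.08⌉ = 1575.
Hatch length per layer: 416 / 0.18 → 2311.1 mm.
Laser time per layer: 2311.1 / 3460 → 0.6679 s.
Layer cycle = 0.6679 + 6.15, so 6.8179 s.
1575 layers × 6.8179 s/layer = 10738.1925 s, i.e. 2.98 hours.

2.98 hours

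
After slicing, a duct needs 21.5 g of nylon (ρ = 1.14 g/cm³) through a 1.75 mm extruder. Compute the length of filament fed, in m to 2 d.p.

Volume = 21.5 g / 1.14 g·cm⁻³ = 18.8596 cm³ = 18859.6 mm³.
Cross-section of 1.75 mm filament: π·(1.75/2)² = 2.4053 mm².
L = V/A = 18859.6/2.4053 = 7840.85 mm → 7.84 m.

7.84 m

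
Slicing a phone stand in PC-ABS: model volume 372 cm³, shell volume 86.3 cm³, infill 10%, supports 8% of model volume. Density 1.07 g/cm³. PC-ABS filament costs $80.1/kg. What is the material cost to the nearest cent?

$12.40

Volume inside the shell: 372 − 86.3 → 285.7 cm³.
Infill deposited: 0.10 × 285.7 → 28.57 cm³.
Support = 0.08 × 372, so 29.76 cm³.
Total printed volume: 86.3 + 28.57 + 29.76 → 144.63 cm³.
Mass = 144.63 × 1.07, so 154.7541 g.
At $80.1/kg: 154.7541/1000 × 80.1 = $12.40.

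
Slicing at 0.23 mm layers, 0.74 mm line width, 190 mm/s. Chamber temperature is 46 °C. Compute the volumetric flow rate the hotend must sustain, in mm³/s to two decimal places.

Bead cross-section: 0.23 × 0.74 → 0.1702 mm².
Q = v·A = 190 × 0.1702 = 32.34 mm³/s.

32.34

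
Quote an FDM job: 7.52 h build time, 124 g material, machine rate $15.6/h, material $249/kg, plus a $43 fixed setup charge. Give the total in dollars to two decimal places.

Machine-time cost = 15.6 × 7.52 = $117.312.
Feedstock cost: 249 × 124/1000 → $30.876.
Adding setup: 117.312 + 30.876 + 43 → 191.188 ≈ $191.19.

$191.19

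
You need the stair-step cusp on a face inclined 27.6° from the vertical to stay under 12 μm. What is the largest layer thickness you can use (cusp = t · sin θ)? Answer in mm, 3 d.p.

0.026 mm

sin(27.6°) = 0.4633; t_max = 0.012/0.4633 = 0.026 mm.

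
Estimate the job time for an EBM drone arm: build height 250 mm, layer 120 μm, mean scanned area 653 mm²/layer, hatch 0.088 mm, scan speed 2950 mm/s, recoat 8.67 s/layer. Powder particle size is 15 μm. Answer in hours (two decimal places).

6.48 hours

Layers = ⌈250/0.12⌉ = 2084.
Per-layer scan distance = 653 / 0.088, so 7420.5 mm.
Beam time per layer = 7420.5 / 2950 = 2.5154 s.
Layer cycle = 2.5154 + 8.67 = 11.1854 s.
Total: 2084 × 11.1854 s = 23310.3736 s → 6.48 hours.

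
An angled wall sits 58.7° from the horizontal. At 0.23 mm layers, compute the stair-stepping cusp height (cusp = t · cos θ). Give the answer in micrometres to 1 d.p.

119.5 μm

cos(58.7°) = 0.5195, so cusp = 0.23 × 0.5195 = 0.119485 mm → 119.5 μm.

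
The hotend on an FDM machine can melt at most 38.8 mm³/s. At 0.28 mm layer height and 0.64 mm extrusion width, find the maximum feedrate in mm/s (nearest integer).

217 mm/s

Extrusion cross-section = 0.28 × 0.64, so 0.1792 mm².
Max speed = 38.8 / 0.1792 = 216.52 ≈ 217 mm/s.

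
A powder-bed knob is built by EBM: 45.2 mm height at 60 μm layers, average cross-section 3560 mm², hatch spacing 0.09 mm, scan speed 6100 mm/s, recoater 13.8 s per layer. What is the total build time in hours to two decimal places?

4.25 hours

Layers = ⌈45.2/0.06⌉ = 754.
Per-layer scan distance = 3560 / 0.09, so 39555.6 mm.
Scan time per layer: 39555.6 / 6100 → 6.4845 s.
Per-layer time = 6.4845 + 13.8 = 20.2845 s.
Total: 754 × 20.2845 s = 15294.513 s → 4.25 hours.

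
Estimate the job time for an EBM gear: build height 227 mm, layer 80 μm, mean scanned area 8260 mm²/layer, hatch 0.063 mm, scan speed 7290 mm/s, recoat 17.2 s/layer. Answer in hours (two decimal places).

Layers = ⌈227/0.08⌉ = 2838.
Hatch length per layer = 8260 / 0.063 = 131111.1 mm.
Per-layer scan time = 131111.1 / 7290 = 17.9851 s.
Layer cycle = 17.9851 + 17.2 = 35.1851 s.
Build time = 2838 × 35.1851 = 99855.3138 s = 27.74 hours.

27.74 hours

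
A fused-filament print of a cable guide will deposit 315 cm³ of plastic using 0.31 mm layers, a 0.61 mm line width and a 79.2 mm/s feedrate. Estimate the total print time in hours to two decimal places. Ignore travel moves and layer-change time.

Line area = 0.31 × 0.61, so 0.1891 mm².
Path length: 315000 mm³ / 0.1891 mm² → 1665785.3 mm.
Print-move time = 1665785.3 / 79.2 = 21032.6 s.
In the requested units: 21032.6 s = 5.84 hours.

5.84 hours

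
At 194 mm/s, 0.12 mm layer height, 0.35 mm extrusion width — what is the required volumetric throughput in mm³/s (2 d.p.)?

Bead cross-section = 0.12 × 0.35 = 0.042 mm².
Q = v·A = 194 × 0.042 = 8.15 mm³/s.

8.15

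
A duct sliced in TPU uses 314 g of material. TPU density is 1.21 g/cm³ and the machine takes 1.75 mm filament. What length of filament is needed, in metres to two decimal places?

Extruded volume: 314/1.21 = 259.5041 cm³ (259504.1 mm³).
Filament cross-section = π × (1.75/2)² = 2.4053 mm².
L = V/A = 259504.1/2.4053 = 107888.45 mm → 107.89 m.

107.89 m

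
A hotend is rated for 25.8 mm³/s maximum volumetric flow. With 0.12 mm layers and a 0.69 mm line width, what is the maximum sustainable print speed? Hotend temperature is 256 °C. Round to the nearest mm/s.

312 mm/s

Bead cross-section: 0.12 × 0.69 → 0.0828 mm².
Max speed = 25.8 / 0.0828 = 311.59 ≈ 312 mm/s.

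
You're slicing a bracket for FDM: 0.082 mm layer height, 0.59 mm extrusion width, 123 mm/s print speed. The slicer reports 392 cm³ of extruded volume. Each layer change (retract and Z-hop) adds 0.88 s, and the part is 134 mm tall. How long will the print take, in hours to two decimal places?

Line area: 0.082 × 0.59 → 0.04838 mm².
Path length: 392000 mm³ / 0.04838 mm² → 8102521.7 mm.
Print-move time = 8102521.7 / 123 = 65874.2 s.
Layers = ⌈134/0.082⌉ = 1635.
Z-hop total = 1635 × 0.88 = 1438.8 s.
Altogether 65874.2 + 1438.8 = 67313 s, i.e. 18.70 hours.

18.70 hours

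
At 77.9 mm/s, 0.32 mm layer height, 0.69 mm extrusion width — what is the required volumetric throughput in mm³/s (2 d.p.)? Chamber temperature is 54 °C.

Extrusion cross-section: 0.32 × 0.69 → 0.2208 mm².
Volumetric flow = 77.9 × 0.2208 = 17.20 mm³/s.

17.20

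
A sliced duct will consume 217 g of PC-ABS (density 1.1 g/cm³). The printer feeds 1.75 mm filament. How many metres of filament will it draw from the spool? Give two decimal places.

Extruded volume: 217/1.1 = 197.2727 cm³ (197272.7 mm³).
A = π r² = π × 0.875² = 2.4053 mm².
Length = 197272.7 / 2.4053 = 82015.84 mm = 82.02 m.

82.02 m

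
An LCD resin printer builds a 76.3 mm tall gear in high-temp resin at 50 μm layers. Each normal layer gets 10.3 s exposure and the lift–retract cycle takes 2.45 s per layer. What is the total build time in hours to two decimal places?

Layers = ⌈76.3/0.05⌉ = 1526.
Per-layer time = 10.3 + 2.45 = 12.75 s.
Total = 1526 × 12.75 = 19456.5 s = 5.40 hours.

5.40 hours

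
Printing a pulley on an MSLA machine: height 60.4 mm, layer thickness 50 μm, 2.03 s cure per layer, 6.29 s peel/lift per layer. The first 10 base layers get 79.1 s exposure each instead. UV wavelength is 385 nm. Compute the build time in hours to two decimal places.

3.01 hours

Layer count = ceil(60.4 / 0.05) = 1208.
Base layers = 10 × (79.1 + 6.29) = 853.9 s.
Remaining layers = 1198 × (2.03 + 6.29), so 9967.36 s.
Total = 853.9 + 9967.36 = 10821.26 s = 3.01 hours.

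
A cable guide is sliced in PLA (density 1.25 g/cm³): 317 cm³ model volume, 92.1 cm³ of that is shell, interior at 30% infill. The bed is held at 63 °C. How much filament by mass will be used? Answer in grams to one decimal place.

Volume inside the shell = 317 − 92.1, so 224.9 cm³.
Infill deposited = 0.30 × 224.9, so 67.47 cm³.
Total printed volume: 92.1 + 67.47 → 159.57 cm³.
Mass: 159.57 × 1.25 → 199.4625 g.

199.5 g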